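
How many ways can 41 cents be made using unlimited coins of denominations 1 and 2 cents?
Coefficient of x^41 in 1/(1-x^1) · 1/(1-x^2). Use j coins of 2 for j = 0..⌊41/2⌋ = 20, the rest in 1s: 20 + 1 = 21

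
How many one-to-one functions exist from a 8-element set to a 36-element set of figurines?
P(36,8) = 36!/(36-8)! = 1220096908800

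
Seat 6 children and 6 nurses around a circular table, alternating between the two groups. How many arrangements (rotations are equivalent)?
Fix one of the children: (6-1)! ways for the remaining children, × 6! ways for the nurses = 120 × 720 = 86400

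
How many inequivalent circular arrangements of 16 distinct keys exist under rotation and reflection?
(16-1)!/2 = 1307674368000/2 = 653837184000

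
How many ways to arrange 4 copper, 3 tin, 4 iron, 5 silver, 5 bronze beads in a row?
21! / (4! × 3! × 4! × 5! × 5!) = 1026615189600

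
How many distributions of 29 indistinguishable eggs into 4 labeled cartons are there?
C(29+4-1, 4-1) = C(32, 3) = 4960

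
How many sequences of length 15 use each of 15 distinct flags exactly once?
15! = 1307674368000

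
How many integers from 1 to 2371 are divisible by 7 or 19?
⌊2371/7⌋ + ⌊2371/19⌋ - ⌊2371/133⌋ = 338 + 124 - 17 = 445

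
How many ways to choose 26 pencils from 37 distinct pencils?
C(37,26) = 37!/(26!×11!) = 854992152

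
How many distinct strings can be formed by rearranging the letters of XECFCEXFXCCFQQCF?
16! / (5! × 2! × 2! × 4! × 3!) = 302702400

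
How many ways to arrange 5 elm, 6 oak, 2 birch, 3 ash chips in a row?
16! / (5! × 6! × 2! × 3!) = 20180160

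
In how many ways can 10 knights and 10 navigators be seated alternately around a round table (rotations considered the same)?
Fix one of the knights: (10-1)! ways for the remaining knights, × 10! ways for the navigators = 362880 × 3628800 = 1316818944000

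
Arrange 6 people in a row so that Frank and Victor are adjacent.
Treat as block: (6-1)! × 2! = 120 × 2 = 240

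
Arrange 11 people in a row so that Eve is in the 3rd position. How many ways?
Fix one position: (11-1)! = 3628800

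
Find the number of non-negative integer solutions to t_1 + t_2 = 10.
C(10+2-1, 2-1) = C(11, 1) = 11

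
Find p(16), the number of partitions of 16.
Pentagonal recurrence p(n) = p(n-1) + p(n-2) - p(n-5) - p(n-7) + p(n-12) + p(n-15) - ... gives p(0..15) = 1, 1, 2, 3, 5, 7, 11, 15, 22, 30, 42, 56, 77, 101, 135, 176. p(16) = p(15) + p(14) - p(11) - p(9) + p(4) + p(1) = 176 + 135 - 56 - 30 + 5 + 1 = 231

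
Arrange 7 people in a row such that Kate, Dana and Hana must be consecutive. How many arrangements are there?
Treat the 3 as one block: (7-3+1)! × 3! = 120 × 6 = 720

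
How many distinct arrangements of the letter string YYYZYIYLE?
9! / (1! × 1! × 1! × 1! × 5!) = 3024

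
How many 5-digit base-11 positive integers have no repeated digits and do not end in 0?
Last digit: 10 nonzero choices. First digit: 9 (nonzero, ≠last). Middle 3: P(9,3) = 504. Total = 45360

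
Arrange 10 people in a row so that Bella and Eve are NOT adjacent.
Total - adjacent = 10! - (10-1)!×2 = 3628800 - 725760 = 2903040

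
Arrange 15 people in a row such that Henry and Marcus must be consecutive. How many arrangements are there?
Treat the 2 as one block: (15-2+1)! × 2! = 87178291200 × 2 = 174356582400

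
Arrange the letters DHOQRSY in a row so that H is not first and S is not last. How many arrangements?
By inclusion-exclusion: 7! - 2×(7-1)! + (7-2)! = 5040 - 1440 + 120 = 3720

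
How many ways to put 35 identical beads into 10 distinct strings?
C(35+10-1, 10-1) = C(44, 9) = 708930508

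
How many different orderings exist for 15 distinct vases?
15! = 1307674368000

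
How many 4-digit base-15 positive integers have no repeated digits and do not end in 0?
Last digit: 14 nonzero choices. First digit: 13 (nonzero, ≠last). Middle 2: P(13,2) = 156. Total = 28392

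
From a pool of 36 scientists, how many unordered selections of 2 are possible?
C(36,2) = 36!/(2!×34!) = 630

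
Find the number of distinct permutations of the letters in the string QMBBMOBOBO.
10! / (3! × 2! × 4! × 1!) = 12600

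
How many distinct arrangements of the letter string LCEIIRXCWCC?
11! / (1! × 1! × 1! × 4! × 2! × 1! × 1!) = 831600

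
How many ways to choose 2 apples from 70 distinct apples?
C(70,2) = 70!/(2!×68!) = 2415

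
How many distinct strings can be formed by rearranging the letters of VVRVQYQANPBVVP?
14! / (1! × 2! × 2! × 5! × 1! × 1! × 1! × 1!) = 181621440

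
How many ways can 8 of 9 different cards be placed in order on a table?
P(9,8) = 9!/(9-8)! = 362880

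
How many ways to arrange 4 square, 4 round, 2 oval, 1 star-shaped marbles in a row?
11! / (4! × 4! × 2! × 1!) = 34650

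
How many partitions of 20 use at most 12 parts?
By conjugation, equals partitions of 20 into parts ≤ 12. Let r_j(i) = number of partitions of i into parts ≤ j, for i = 0..20. r_1(i) = 1 for all i; r_j(i) = r_{j-1}(i) + r_j(i-j). Rows j = 2..12: ≤2: 1 1 2 2 3 3 4 4 5 5 6 6 7 7 8 8 9 9 10 10 11; ≤3: 1 1 2 3 4 5 7 8 10 12 14 16 19 21 24 27 30 33 37 40 44; ≤4: 1 1 2 3 5 6 9 11 15 18 23 27 34 39 47 54 64 72 84 94 108; ≤5: 1 1 2 3 5 7 10 13 18 23 30 37 47 57 70 84 101 119 141 164 192; ≤6: 1 1 2 3 5 7 11 14 20 26 35 44 58 71 90 110 136 163 199 235 282; ≤7: 1 1 2 3 5 7 11 15 21 28 38 49 65 82 105 131 164 201 248 300 364; ≤8: 1 1 2 3 5 7 11 15 22 29 40 52 70 89 116 146 186 230 288 352 434; ≤9: 1 1 2 3 5 7 11 15 22 30 41 54 73 94 123 157 201 252 318 393 488; ≤10: 1 1 2 3 5 7 11 15 22 30 42 55 75 97 128 164 212 267 340 423 530; ≤11: 1 1 2 3 5 7 11 15 22 30 42 56 76 99 131 169 219 278 355 445 560; ≤12: 1 1 2 3 5 7 11 15 22 30 42 56 77 100 133 172 224 285 366 460 582. r_12(20) = 582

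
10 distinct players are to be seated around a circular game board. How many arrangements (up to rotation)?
Circular: fix one position, arrange the rest. (10-1)! = 362880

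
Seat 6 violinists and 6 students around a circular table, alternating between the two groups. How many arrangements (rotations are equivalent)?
Fix one of the violinists: (6-1)! ways for the remaining violinists, × 6! ways for the students = 120 × 720 = 86400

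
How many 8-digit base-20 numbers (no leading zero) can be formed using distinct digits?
First digit: 19 choices (nonzero). Then descending: 19 × 19 × 18 × 17 × 16 × 15 × 14 × 13 = 4825154880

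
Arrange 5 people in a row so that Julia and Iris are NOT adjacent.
Total - adjacent = 5! - (5-1)!×2 = 120 - 48 = 72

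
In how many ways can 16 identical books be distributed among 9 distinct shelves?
C(16+9-1, 9-1) = C(24, 8) = 735471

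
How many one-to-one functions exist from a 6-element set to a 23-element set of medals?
P(23,6) = 23!/(23-6)! = 72681840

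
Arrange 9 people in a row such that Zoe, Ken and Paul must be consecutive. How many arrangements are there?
Treat the 3 as one block: (9-3+1)! × 3! = 5040 × 6 = 30240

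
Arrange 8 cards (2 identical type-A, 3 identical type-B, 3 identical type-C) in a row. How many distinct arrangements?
8! / (2! × 3! × 3!) = 560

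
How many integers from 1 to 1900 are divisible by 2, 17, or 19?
⌊1900/2⌋+⌊1900/17⌋+⌊1900/19⌋ - ⌊1900/34⌋-⌊1900/38⌋-⌊1900/323⌋ + ⌊1900/646⌋ = 950+111+100 - 55-50-5 + 2 = 1053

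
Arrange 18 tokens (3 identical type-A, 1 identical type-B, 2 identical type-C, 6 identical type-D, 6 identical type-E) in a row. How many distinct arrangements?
18! / (3! × 1! × 2! × 6! × 6!) = 1029188160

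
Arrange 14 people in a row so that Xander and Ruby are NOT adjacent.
Total - adjacent = 14! - (14-1)!×2 = 87178291200 - 12454041600 = 74724249600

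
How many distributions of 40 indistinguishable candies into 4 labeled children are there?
C(40+4-1, 4-1) = C(43, 3) = 12341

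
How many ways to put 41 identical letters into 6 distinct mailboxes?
C(41+6-1, 6-1) = C(46, 5) = 1370754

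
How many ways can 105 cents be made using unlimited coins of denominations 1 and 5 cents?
Coefficient of x^105 in 1/(1-x^1) · 1/(1-x^5). Use j coins of 5 for j = 0..⌊105/5⌋ = 21, the rest in 1s: 21 + 1 = 22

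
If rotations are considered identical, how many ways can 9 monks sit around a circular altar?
Circular: fix one position, arrange the rest. (9-1)! = 40320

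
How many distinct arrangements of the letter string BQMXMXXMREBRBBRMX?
17! / (4! × 1! × 4! × 4! × 3! × 1!) = 4288284000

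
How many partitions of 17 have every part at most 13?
Let r_j(i) = number of partitions of i into parts ≤ j, for i = 0..17. r_1(i) = 1 for all i; r_j(i) = r_{j-1}(i) + r_j(i-j). Rows j = 2..13: ≤2: 1 1 2 2 3 3 4 4 5 5 6 6 7 7 8 8 9 9; ≤3: 1 1 2 3 4 5 7 8 10 12 14 16 19 21 24 27 30 33; ≤4: 1 1 2 3 5 6 9 11 15 18 23 27 34 39 47 54 64 72; ≤5: 1 1 2 3 5 7 10 13 18 23 30 37 47 57 70 84 101 119; ≤6: 1 1 2 3 5 7 11 14 20 26 35 44 58 71 90 110 136 163; ≤7: 1 1 2 3 5 7 11 15 21 28 38 49 65 82 105 131 164 201; ≤8: 1 1 2 3 5 7 11 15 22 29 40 52 70 89 116 146 186 230; ≤9: 1 1 2 3 5 7 11 15 22 30 41 54 73 94 123 157 201 252; ≤10: 1 1 2 3 5 7 11 15 22 30 42 55 75 97 128 164 212 267; ≤11: 1 1 2 3 5 7 11 15 22 30 42 56 76 99 131 169 219 278; ≤12: 1 1 2 3 5 7 11 15 22 30 42 56 77 100 133 172 224 285; ≤13: 1 1 2 3 5 7 11 15 22 30 42 56 77 101 134 174 227 290. r_13(17) = 290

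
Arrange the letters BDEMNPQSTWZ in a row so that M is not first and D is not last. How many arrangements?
By inclusion-exclusion: 11! - 2×(11-1)! + (11-2)! = 39916800 - 7257600 + 362880 = 33022080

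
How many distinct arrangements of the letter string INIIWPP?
7! / (3! × 1! × 2! × 1!) = 420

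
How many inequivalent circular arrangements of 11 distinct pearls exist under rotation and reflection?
(11-1)!/2 = 3628800/2 = 1814400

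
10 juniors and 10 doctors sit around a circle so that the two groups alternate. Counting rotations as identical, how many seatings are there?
Fix one of the juniors: (10-1)! ways for the remaining juniors, × 10! ways for the doctors = 362880 × 3628800 = 1316818944000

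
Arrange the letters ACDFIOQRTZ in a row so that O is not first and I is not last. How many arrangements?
By inclusion-exclusion: 10! - 2×(10-1)! + (10-2)! = 3628800 - 725760 + 40320 = 2943360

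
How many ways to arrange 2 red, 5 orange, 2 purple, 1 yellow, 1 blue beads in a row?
11! / (2! × 5! × 2! × 1! × 1!) = 83160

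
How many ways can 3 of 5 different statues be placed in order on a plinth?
P(5,3) = 5!/(5-3)! = 60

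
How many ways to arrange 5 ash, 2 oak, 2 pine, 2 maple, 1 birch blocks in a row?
12! / (5! × 2! × 2! × 2! × 1!) = 498960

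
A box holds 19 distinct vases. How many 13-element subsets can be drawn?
C(19,13) = 19!/(13!×6!) = 27132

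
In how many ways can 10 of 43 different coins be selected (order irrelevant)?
C(43,10) = 43!/(10!×33!) = 1917334783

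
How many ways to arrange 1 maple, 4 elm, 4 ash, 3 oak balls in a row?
12! / (1! × 4! × 4! × 3!) = 138600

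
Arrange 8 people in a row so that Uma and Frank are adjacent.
Treat as block: (8-1)! × 2! = 5040 × 2 = 10080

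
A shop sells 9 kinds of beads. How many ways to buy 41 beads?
C(41+9-1, 9-1) = C(49, 8) = 450978066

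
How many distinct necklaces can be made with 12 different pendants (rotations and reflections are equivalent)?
(12-1)!/2 = 39916800/2 = 19958400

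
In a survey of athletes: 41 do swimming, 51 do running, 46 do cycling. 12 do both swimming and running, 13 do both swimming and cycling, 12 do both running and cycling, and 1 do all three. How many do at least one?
|A∪B∪C| = 41+51+46-12-13-12+1 = 102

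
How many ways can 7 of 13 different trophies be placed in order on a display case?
P(13,7) = 13!/(13-7)! = 8648640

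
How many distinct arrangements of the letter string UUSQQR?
6! / (2! × 1! × 2! × 1!) = 180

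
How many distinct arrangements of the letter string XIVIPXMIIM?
10! / (4! × 2! × 1! × 2! × 1!) = 37800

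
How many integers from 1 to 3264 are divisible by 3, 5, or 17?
⌊3264/3⌋+⌊3264/5⌋+⌊3264/17⌋ - ⌊3264/15⌋-⌊3264/51⌋-⌊3264/85⌋ + ⌊3264/255⌋ = 1088+652+192 - 217-64-38 + 12 = 1625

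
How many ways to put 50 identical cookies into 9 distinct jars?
C(50+9-1, 9-1) = C(58, 8) = 1916797311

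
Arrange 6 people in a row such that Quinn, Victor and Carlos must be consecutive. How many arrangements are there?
Treat the 3 as one block: (6-3+1)! × 3! = 24 × 6 = 144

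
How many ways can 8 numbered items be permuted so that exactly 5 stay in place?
Choose the 5 fixed points C(8,5) = 56, derange the rest: !3 = Σ_{j=0}^{3} (-1)^j·3!/j! = 6 - 6 + 3 - 1 = 2. Product = 56 × 2 = 112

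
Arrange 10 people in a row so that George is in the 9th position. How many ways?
Fix one position: (10-1)! = 362880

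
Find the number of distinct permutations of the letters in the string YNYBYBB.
7! / (3! × 3! × 1!) = 140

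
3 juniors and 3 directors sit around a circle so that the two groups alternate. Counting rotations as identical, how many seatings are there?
Fix one of the juniors: (3-1)! ways for the remaining juniors, × 3! ways for the directors = 2 × 6 = 12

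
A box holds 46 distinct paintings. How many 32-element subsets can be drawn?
C(46,32) = 46!/(32!×14!) = 239877544005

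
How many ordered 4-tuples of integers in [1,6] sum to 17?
Coefficient of x^17 in (x + x² + ... + x^6)^4. By inclusion-exclusion on dice exceeding 6: Σ_j (-1)^j C(4,j)·C(17-1-6j, 3) = C(4,0)·C(16,3) - C(4,1)·C(10,3) + C(4,2)·C(4,3) = 1·560 - 4·120 + 6·4 = 104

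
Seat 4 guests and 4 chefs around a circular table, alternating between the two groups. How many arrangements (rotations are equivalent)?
Fix one of the guests: (4-1)! ways for the remaining guests, × 4! ways for the chefs = 6 × 24 = 144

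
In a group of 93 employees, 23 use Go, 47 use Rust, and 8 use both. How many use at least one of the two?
|A∪B| = |A| + |B| - |A∩B| = 23 + 47 - 8 = 62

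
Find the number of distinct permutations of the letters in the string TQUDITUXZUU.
11! / (1! × 1! × 4! × 1! × 2! × 1! × 1!) = 831600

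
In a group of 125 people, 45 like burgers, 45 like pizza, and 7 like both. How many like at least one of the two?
|A∪B| = |A| + |B| - |A∩B| = 45 + 45 - 7 = 83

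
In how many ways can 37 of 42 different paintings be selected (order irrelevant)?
C(42,37) = 42!/(37!×5!) = 850668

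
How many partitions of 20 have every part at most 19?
Let r_j(i) = number of partitions of i into parts ≤ j, for i = 0..20. r_1(i) = 1 for all i; r_j(i) = r_{j-1}(i) + r_j(i-j). Rows j = 2..19: ≤2: 1 1 2 2 3 3 4 4 5 5 6 6 7 7 8 8 9 9 10 10 11; ≤3: 1 1 2 3 4 5 7 8 10 12 14 16 19 21 24 27 30 33 37 40 44; ≤4: 1 1 2 3 5 6 9 11 15 18 23 27 34 39 47 54 64 72 84 94 108; ≤5: 1 1 2 3 5 7 10 13 18 23 30 37 47 57 70 84 101 119 141 164 192; ≤6: 1 1 2 3 5 7 11 14 20 26 35 44 58 71 90 110 136 163 199 235 282; ≤7: 1 1 2 3 5 7 11 15 21 28 38 49 65 82 105 131 164 201 248 300 364; ≤8: 1 1 2 3 5 7 11 15 22 29 40 52 70 89 116 146 186 230 288 352 434; ≤9: 1 1 2 3 5 7 11 15 22 30 41 54 73 94 123 157 201 252 318 393 488; ≤10: 1 1 2 3 5 7 11 15 22 30 42 55 75 97 128 164 212 267 340 423 530; ≤11: 1 1 2 3 5 7 11 15 22 30 42 56 76 99 131 169 219 278 355 445 560; ≤12: 1 1 2 3 5 7 11 15 22 30 42 56 77 100 133 172 224 285 366 460 582; ≤13: 1 1 2 3 5 7 11 15 22 30 42 56 77 101 134 174 227 290 373 471 597; ≤14: 1 1 2 3 5 7 11 15 22 30 42 56 77 101 135 175 229 293 378 478 608; ≤15: 1 1 2 3 5 7 11 15 22 30 42 56 77 101 135 176 230 295 381 483 615; ≤16: 1 1 2 3 5 7 11 15 22 30 42 56 77 101 135 176 231 296 383 486 620; ≤17: 1 1 2 3 5 7 11 15 22 30 42 56 77 101 135 176 231 297 384 488 623; ≤18: 1 1 2 3 5 7 11 15 22 30 42 56 77 101 135 176 231 297 385 489 625; ≤19: 1 1 2 3 5 7 11 15 22 30 42 56 77 101 135 176 231 297 385 490 626. r_19(20) = 626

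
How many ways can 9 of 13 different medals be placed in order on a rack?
P(13,9) = 13!/(13-9)! = 259459200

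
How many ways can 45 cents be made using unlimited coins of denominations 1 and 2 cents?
Coefficient of x^45 in 1/(1-x^1) · 1/(1-x^2). Use j coins of 2 for j = 0..⌊45/2⌋ = 22, the rest in 1s: 22 + 1 = 23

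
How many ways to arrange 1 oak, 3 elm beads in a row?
4! / (1! × 3!) = 4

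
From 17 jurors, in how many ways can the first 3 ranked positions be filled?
P(17,3) = 17!/(17-3)! = 4080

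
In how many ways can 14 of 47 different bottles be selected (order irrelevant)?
C(47,14) = 47!/(14!×33!) = 341643774795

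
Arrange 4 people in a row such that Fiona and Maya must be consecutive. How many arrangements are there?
Treat the 2 as one block: (4-2+1)! × 2! = 6 × 2 = 12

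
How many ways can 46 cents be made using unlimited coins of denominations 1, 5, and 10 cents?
Coefficient of x^46 in 1/(1-x^1) · 1/(1-x^5) · 1/(1-x^10). Case on j = number of 10-cent coins (j = 0..4); remainder r = 46 - 10j is made from {1,5} in ⌊r/5⌋+1 ways. r = 46, 36, 26, 16, 6 → 10 + 8 + 6 + 4 + 2 = 30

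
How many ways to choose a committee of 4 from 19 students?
C(19,4) = 19!/(4!×15!) = 3876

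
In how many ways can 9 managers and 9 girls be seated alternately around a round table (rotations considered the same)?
Fix one of the managers: (9-1)! ways for the remaining managers, × 9! ways for the girls = 40320 × 362880 = 14631321600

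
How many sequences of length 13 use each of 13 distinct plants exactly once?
13! = 6227020800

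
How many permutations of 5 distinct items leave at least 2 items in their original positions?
Exactly j fixed points: C(5,j)·!(5-j); sum over j ≥ 2 (derangement numbers via !m = (m-1)·(!(m-1) + !(m-2)): !0..!3 = 1, 0, 1, 2). Σ_{j=2}^{5} C(5,j)·!(5-j) = C(5,2)·!3 + C(5,3)·!2 + C(5,4)·!1 + C(5,5)·!0 = 10·2 + 10·1 + 5·0 + 1·1 = 31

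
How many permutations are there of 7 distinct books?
7! = 5040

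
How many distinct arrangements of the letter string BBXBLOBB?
8! / (5! × 1! × 1! × 1!) = 336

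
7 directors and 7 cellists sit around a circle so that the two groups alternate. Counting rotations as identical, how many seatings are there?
Fix one of the directors: (7-1)! ways for the remaining directors, × 7! ways for the cellists = 720 × 5040 = 3628800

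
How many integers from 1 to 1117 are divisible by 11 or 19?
⌊1117/11⌋ + ⌊1117/19⌋ - ⌊1117/209⌋ = 101 + 58 - 5 = 154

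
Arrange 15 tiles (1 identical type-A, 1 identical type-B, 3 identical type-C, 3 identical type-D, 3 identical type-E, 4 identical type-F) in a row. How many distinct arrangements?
15! / (1! × 1! × 3! × 3! × 3! × 4!) = 252252000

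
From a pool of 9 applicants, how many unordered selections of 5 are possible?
C(9,5) = 9!/(5!×4!) = 126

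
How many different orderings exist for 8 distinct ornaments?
8! = 40320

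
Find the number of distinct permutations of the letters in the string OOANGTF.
7! / (1! × 1! × 1! × 1! × 1! × 2!) = 2520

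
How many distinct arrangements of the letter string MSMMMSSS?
8! / (4! × 4!) = 70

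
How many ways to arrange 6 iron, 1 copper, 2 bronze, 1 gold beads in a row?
10! / (6! × 1! × 2! × 1!) = 2520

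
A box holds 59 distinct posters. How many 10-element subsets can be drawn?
C(59,10) = 59!/(10!×49!) = 62828356305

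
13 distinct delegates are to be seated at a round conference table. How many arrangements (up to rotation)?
Circular: fix one position, arrange the rest. (13-1)! = 479001600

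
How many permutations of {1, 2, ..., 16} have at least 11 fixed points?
Exactly j fixed points: C(16,j)·!(16-j); sum over j ≥ 11 (derangement numbers via !m = (m-1)·(!(m-1) + !(m-2)): !0..!5 = 1, 0, 1, 2, 9, 44). Σ_{j=11}^{16} C(16,j)·!(16-j) = C(16,11)·!5 + C(16,12)·!4 + C(16,13)·!3 + C(16,14)·!2 + C(16,15)·!1 + C(16,16)·!0 = 4368·44 + 1820·9 + 560·2 + 120·1 + 16·0 + 1·1 = 209813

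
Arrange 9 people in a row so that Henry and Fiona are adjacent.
Treat as block: (9-1)! × 2! = 40320 × 2 = 80640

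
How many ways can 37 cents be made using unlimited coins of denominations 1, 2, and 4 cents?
Coefficient of x^37 in 1/(1-x^1) · 1/(1-x^2) · 1/(1-x^4). Case on j = number of 4-cent coins (j = 0..9); remainder r = 37 - 4j is made from {1,2} in ⌊r/2⌋+1 ways. r = 37, 33, 29, 25, 21, 17, 13, 9, 5, 1 → 19 + 17 + 15 + 13 + 11 + 9 + 7 + 5 + 3 + 1 = 100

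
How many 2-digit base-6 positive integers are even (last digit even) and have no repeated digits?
Last∈{0,2,4}. Last=0: 5. Last nonzero: 2×4×P(4,0) = 8. Total = 13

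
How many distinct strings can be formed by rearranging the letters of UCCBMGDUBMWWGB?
14! / (2! × 2! × 1! × 2! × 3! × 2! × 2!) = 454053600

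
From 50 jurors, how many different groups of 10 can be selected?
C(50,10) = 50!/(10!×40!) = 10272278170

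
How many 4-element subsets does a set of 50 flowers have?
C(50,4) = 50!/(4!×46!) = 230300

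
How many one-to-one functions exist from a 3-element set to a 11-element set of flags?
P(11,3) = 11!/(11-3)! = 990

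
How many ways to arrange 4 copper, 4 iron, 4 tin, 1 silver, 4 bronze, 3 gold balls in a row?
20! / (4! × 4! × 4! × 1! × 4! × 3!) = 1222160940000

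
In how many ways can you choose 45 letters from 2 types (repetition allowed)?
C(45+2-1, 2-1) = C(46, 1) = 46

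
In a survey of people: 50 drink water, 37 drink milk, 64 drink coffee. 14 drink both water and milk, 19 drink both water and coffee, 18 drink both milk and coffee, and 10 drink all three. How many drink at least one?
|A∪B∪C| = 50+37+64-14-19-18+10 = 110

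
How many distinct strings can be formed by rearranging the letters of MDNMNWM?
7! / (3! × 1! × 1! × 2!) = 420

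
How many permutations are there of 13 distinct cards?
13! = 6227020800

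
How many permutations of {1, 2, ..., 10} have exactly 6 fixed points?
Choose the 6 fixed points C(10,6) = 210, derange the rest: !4 = Σ_{j=0}^{4} (-1)^j·4!/j! = 24 - 24 + 12 - 4 + 1 = 9. Product = 210 × 9 = 1890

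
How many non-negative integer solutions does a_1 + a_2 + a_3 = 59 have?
C(59+3-1, 3-1) = C(61, 2) = 1830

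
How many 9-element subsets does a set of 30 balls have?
C(30,9) = 30!/(9!×21!) = 14307150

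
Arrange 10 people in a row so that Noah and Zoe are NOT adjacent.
Total - adjacent = 10! - (10-1)!×2 = 3628800 - 725760 = 2903040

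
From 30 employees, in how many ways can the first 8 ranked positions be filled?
P(30,8) = 30!/(30-8)! = 235989936000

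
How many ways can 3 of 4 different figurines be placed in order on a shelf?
P(4,3) = 4!/(4-3)! = 24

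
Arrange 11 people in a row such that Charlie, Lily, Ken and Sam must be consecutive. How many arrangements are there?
Treat the 4 as one block: (11-4+1)! × 4! = 40320 × 24 = 967680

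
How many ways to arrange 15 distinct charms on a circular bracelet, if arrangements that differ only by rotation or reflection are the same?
(15-1)!/2 = 87178291200/2 = 43589145600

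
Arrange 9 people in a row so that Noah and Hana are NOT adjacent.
Total - adjacent = 9! - (9-1)!×2 = 362880 - 80640 = 282240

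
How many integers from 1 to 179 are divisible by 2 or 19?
⌊179/2⌋ + ⌊179/19⌋ - ⌊179/38⌋ = 89 + 9 - 4 = 94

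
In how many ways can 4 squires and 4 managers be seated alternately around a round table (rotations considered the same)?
Fix one of the squires: (4-1)! ways for the remaining squires, × 4! ways for the managers = 6 × 24 = 144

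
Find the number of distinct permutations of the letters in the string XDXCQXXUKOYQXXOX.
16! / (7! × 2! × 1! × 1! × 1! × 2! × 1! × 1!) = 1037836800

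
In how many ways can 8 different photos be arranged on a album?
8! = 40320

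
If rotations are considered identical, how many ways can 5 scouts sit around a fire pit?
Circular: fix one position, arrange the rest. (5-1)! = 24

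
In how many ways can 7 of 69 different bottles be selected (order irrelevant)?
C(69,7) = 69!/(7!×62!) = 1078897248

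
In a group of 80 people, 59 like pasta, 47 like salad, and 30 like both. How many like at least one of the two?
|A∪B| = |A| + |B| - |A∩B| = 59 + 47 - 30 = 76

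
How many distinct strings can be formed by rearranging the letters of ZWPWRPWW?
8! / (2! × 1! × 1! × 4!) = 840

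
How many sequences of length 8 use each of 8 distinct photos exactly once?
8! = 40320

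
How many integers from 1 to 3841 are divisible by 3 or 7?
⌊3841/3⌋ + ⌊3841/7⌋ - ⌊3841/21⌋ = 1280 + 548 - 182 = 1646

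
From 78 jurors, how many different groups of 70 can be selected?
C(78,70) = 78!/(70!×8!) = 23446881315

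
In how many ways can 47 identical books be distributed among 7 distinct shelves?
C(47+7-1, 7-1) = C(53, 6) = 22957480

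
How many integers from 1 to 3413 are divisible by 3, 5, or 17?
⌊3413/3⌋+⌊3413/5⌋+⌊3413/17⌋ - ⌊3413/15⌋-⌊3413/51⌋-⌊3413/85⌋ + ⌊3413/255⌋ = 1137+682+200 - 227-66-40 + 13 = 1699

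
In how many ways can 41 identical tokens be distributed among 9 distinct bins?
C(41+9-1, 9-1) = C(49, 8) = 450978066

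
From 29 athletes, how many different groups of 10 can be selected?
C(29,10) = 29!/(10!×19!) = 20030010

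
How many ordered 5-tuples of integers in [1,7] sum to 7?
Coefficient of x^7 in (x + x² + ... + x^7)^5. By inclusion-exclusion on dice exceeding 7: Σ_j (-1)^j C(5,j)·C(7-1-7j, 4) = C(5,0)·C(6,4) = 1·15 = 15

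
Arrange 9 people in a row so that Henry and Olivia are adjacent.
Treat as block: (9-1)! × 2! = 40320 × 2 = 80640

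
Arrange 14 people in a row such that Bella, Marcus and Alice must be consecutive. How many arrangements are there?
Treat the 3 as one block: (14-3+1)! × 3! = 479001600 × 6 = 2874009600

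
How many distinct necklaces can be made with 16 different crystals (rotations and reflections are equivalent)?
(16-1)!/2 = 1307674368000/2 = 653837184000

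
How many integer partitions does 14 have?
Pentagonal recurrence p(n) = p(n-1) + p(n-2) - p(n-5) - p(n-7) + p(n-12) + p(n-15) - ... gives p(0..13) = 1, 1, 2, 3, 5, 7, 11, 15, 22, 30, 42, 56, 77, 101. p(14) = p(13) + p(12) - p(9) - p(7) + p(2) = 101 + 77 - 30 - 15 + 2 = 135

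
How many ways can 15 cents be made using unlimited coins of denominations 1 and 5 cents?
Coefficient of x^15 in 1/(1-x^1) · 1/(1-x^5). Use j coins of 5 for j = 0..⌊15/5⌋ = 3, the rest in 1s: 3 + 1 = 4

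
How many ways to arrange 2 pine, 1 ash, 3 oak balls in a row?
6! / (2! × 1! × 3!) = 60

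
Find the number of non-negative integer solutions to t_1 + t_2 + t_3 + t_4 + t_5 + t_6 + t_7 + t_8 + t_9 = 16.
C(16+9-1, 9-1) = C(24, 8) = 735471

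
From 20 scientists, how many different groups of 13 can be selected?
C(20,13) = 20!/(13!×7!) = 77520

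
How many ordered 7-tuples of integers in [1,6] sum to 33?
Coefficient of x^33 in (x + x² + ... + x^6)^7. By inclusion-exclusion on dice exceeding 6: Σ_j (-1)^j C(7,j)·C(33-1-6j, 6) = C(7,0)·C(32,6) - C(7,1)·C(26,6) + C(7,2)·C(20,6) - C(7,3)·C(14,6) + C(7,4)·C(8,6) = 1·906192 - 7·230230 + 21·38760 - 35·3003 + 35·28 = 4417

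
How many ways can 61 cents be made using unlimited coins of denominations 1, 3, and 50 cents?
Coefficient of x^61 in 1/(1-x^1) · 1/(1-x^3) · 1/(1-x^50). Case on j = number of 50-cent coins (j = 0..1); remainder r = 61 - 50j is made from {1,3} in ⌊r/3⌋+1 ways. r = 61, 11 → 21 + 4 = 25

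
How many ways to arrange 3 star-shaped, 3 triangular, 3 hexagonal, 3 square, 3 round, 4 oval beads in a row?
19! / (3! × 3! × 3! × 3! × 3! × 4!) = 651819168000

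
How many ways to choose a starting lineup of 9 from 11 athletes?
C(11,9) = 11!/(9!×2!) = 55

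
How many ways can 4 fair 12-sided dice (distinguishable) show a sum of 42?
Coefficient of x^42 in (x + x² + ... + x^12)^4. By inclusion-exclusion on dice exceeding 12: Σ_j (-1)^j C(4,j)·C(42-1-12j, 3) = C(4,0)·C(41,3) - C(4,1)·C(29,3) + C(4,2)·C(17,3) - C(4,3)·C(5,3) = 1·10660 - 4·3654 + 6·680 - 4·10 = 84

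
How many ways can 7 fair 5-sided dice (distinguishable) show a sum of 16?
Coefficient of x^16 in (x + x² + ... + x^5)^7. By inclusion-exclusion on dice exceeding 5: Σ_j (-1)^j C(7,j)·C(16-1-5j, 6) = C(7,0)·C(15,6) - C(7,1)·C(10,6) = 1·5005 - 7·210 = 3535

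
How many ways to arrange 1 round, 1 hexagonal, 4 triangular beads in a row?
6! / (1! × 1! × 4!) = 30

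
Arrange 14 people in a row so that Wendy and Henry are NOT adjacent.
Total - adjacent = 14! - (14-1)!×2 = 87178291200 - 12454041600 = 74724249600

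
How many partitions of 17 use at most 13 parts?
By conjugation, equals partitions of 17 into parts ≤ 13. Let r_j(i) = number of partitions of i into parts ≤ j, for i = 0..17. r_1(i) = 1 for all i; r_j(i) = r_{j-1}(i) + r_j(i-j). Rows j = 2..13: ≤2: 1 1 2 2 3 3 4 4 5 5 6 6 7 7 8 8 9 9; ≤3: 1 1 2 3 4 5 7 8 10 12 14 16 19 21 24 27 30 33; ≤4: 1 1 2 3 5 6 9 11 15 18 23 27 34 39 47 54 64 72; ≤5: 1 1 2 3 5 7 10 13 18 23 30 37 47 57 70 84 101 119; ≤6: 1 1 2 3 5 7 11 14 20 26 35 44 58 71 90 110 136 163; ≤7: 1 1 2 3 5 7 11 15 21 28 38 49 65 82 105 131 164 201; ≤8: 1 1 2 3 5 7 11 15 22 29 40 52 70 89 116 146 186 230; ≤9: 1 1 2 3 5 7 11 15 22 30 41 54 73 94 123 157 201 252; ≤10: 1 1 2 3 5 7 11 15 22 30 42 55 75 97 128 164 212 267; ≤11: 1 1 2 3 5 7 11 15 22 30 42 56 76 99 131 169 219 278; ≤12: 1 1 2 3 5 7 11 15 22 30 42 56 77 100 133 172 224 285; ≤13: 1 1 2 3 5 7 11 15 22 30 42 56 77 101 134 174 227 290. r_13(17) = 290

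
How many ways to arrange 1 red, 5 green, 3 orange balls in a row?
9! / (1! × 5! × 3!) = 504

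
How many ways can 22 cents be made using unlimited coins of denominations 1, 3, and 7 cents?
Coefficient of x^22 in 1/(1-x^1) · 1/(1-x^3) · 1/(1-x^7). Case on j = number of 7-cent coins (j = 0..3); remainder r = 22 - 7j is made from {1,3} in ⌊r/3⌋+1 ways. r = 22, 15, 8, 1 → 8 + 6 + 3 + 1 = 18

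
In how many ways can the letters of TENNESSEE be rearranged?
9! / (1! × 4! × 2! × 2!) = 3780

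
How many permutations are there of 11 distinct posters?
11! = 39916800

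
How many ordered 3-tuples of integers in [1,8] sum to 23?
Coefficient of x^23 in (x + x² + ... + x^8)^3. By inclusion-exclusion on dice exceeding 8: Σ_j (-1)^j C(3,j)·C(23-1-8j, 2) = C(3,0)·C(22,2) - C(3,1)·C(14,2) + C(3,2)·C(6,2) = 1·231 - 3·91 + 3·15 = 3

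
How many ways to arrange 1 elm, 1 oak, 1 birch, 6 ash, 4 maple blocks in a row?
13! / (1! × 1! × 1! × 6! × 4!) = 360360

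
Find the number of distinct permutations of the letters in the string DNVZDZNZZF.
10! / (1! × 2! × 2! × 4! × 1!) = 37800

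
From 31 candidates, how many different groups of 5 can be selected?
C(31,5) = 31!/(5!×26!) = 169911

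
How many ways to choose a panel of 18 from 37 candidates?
C(37,18) = 37!/(18!×19!) = 17672631900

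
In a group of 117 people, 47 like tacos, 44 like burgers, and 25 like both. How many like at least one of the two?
|A∪B| = |A| + |B| - |A∩B| = 47 + 44 - 25 = 66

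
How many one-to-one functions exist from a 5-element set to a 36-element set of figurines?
P(36,5) = 36!/(36-5)! = 45239040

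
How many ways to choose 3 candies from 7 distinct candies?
C(7,3) = 7!/(3!×4!) = 35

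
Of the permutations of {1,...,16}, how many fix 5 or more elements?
Exactly j fixed points: C(16,j)·!(16-j); sum over j ≥ 5 (derangement numbers via !m = (m-1)·(!(m-1) + !(m-2)): !0..!11 = 1, 0, 1, 2, 9, 44, 265, 1854, 14833, 133496, 1334961, 14684570). Σ_{j=5}^{16} C(16,j)·!(16-j) = C(16,5)·!11 + C(16,6)·!10 + C(16,7)·!9 + C(16,8)·!8 + C(16,9)·!7 + C(16,10)·!6 + C(16,11)·!5 + C(16,12)·!4 + C(16,13)·!3 + C(16,14)·!2 + C(16,15)·!1 + C(16,16)·!0 = 4368·14684570 + 8008·1334961 + 11440·133496 + 12870·14833 + 11440·1854 + 8008·265 + 4368·44 + 1820·9 + 560·2 + 120·1 + 16·0 + 1·1 = 76574206091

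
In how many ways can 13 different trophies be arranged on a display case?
13! = 6227020800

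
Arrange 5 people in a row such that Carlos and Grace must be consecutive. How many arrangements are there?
Treat the 2 as one block: (5-2+1)! × 2! = 24 × 2 = 48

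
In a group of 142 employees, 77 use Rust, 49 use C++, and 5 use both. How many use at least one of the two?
|A∪B| = |A| + |B| - |A∩B| = 77 + 49 - 5 = 121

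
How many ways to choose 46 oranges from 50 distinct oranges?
C(50,46) = 50!/(46!×4!) = 230300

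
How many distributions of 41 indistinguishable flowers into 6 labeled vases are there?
C(41+6-1, 6-1) = C(46, 5) = 1370754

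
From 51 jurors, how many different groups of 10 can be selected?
C(51,10) = 51!/(10!×41!) = 12777711870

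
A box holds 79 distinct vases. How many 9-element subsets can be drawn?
C(79,9) = 79!/(9!×70!) = 205811513765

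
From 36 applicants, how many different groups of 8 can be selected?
C(36,8) = 36!/(8!×28!) = 30260340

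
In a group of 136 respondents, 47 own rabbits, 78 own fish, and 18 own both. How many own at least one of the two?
|A∪B| = |A| + |B| - |A∩B| = 47 + 78 - 18 = 107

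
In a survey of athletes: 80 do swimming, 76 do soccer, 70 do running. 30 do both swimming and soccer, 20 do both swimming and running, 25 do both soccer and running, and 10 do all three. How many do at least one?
|A∪B∪C| = 80+76+70-30-20-25+10 = 161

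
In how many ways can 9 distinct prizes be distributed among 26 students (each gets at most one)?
P(26,9) = 26!/(26-9)! = 1133836704000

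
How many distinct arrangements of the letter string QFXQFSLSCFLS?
12! / (2! × 2! × 3! × 1! × 1! × 3!) = 3326400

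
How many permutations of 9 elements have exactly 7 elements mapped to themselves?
Choose the 7 fixed points C(9,7) = 36, derange the rest: !2 = Σ_{j=0}^{2} (-1)^j·2!/j! = 2 - 2 + 1 = 1. Product = 36 × 1 = 36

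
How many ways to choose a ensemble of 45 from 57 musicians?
C(57,45) = 57!/(45!×12!) = 707285522580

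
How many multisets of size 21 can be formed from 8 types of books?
C(21+8-1, 8-1) = C(28, 7) = 1184040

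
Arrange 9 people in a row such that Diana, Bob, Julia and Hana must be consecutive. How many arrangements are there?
Treat the 4 as one block: (9-4+1)! × 4! = 720 × 24 = 17280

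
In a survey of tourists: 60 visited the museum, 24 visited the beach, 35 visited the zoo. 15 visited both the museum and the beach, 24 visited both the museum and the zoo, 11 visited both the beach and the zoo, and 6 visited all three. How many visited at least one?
|A∪B∪C| = 60+24+35-15-24-11+6 = 75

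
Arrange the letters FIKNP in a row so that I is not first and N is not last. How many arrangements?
By inclusion-exclusion: 5! - 2×(5-1)! + (5-2)! = 120 - 48 + 6 = 78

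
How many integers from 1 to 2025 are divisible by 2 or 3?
⌊2025/2⌋ + ⌊2025/3⌋ - ⌊2025/6⌋ = 1012 + 675 - 337 = 1350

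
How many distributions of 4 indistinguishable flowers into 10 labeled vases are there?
C(4+10-1, 10-1) = C(13, 9) = 715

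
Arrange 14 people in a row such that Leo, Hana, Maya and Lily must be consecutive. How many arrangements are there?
Treat the 4 as one block: (14-4+1)! × 4! = 39916800 × 24 = 958003200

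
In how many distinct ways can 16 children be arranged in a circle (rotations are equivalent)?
Circular: fix one position, arrange the rest. (16-1)! = 1307674368000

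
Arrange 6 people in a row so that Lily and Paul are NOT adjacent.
Total - adjacent = 6! - (6-1)!×2 = 720 - 240 = 480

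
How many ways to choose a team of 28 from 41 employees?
C(41,28) = 41!/(28!×13!) = 17620076360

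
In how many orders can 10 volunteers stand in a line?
10! = 3628800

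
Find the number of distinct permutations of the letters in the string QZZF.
4! / (1! × 2! × 1!) = 12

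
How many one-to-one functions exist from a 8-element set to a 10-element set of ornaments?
P(10,8) = 10!/(10-8)! = 1814400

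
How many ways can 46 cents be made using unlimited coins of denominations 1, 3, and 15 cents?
Coefficient of x^46 in 1/(1-x^1) · 1/(1-x^3) · 1/(1-x^15). Case on j = number of 15-cent coins (j = 0..3); remainder r = 46 - 15j is made from {1,3} in ⌊r/3⌋+1 ways. r = 46, 31, 16, 1 → 16 + 11 + 6 + 1 = 34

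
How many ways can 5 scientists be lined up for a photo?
5! = 120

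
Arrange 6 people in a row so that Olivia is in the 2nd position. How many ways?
Fix one position: (6-1)! = 120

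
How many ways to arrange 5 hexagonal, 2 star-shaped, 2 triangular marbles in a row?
9! / (5! × 2! × 2!) = 756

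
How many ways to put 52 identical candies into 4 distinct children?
C(52+4-1, 4-1) = C(55, 3) = 26235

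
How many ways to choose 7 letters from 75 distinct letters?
C(75,7) = 75!/(7!×68!) = 1984829850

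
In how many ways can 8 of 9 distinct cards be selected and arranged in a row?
P(9,8) = 9!/(9-8)! = 362880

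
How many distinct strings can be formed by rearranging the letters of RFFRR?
5! / (3! × 2!) = 10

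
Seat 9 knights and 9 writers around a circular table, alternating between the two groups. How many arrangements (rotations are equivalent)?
Fix one of the knights: (9-1)! ways for the remaining knights, × 9! ways for the writers = 40320 × 362880 = 14631321600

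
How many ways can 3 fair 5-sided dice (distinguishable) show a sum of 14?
Coefficient of x^14 in (x + x² + ... + x^5)^3. By inclusion-exclusion on dice exceeding 5: Σ_j (-1)^j C(3,j)·C(14-1-5j, 2) = C(3,0)·C(13,2) - C(3,1)·C(8,2) + C(3,2)·C(3,2) = 1·78 - 3·28 + 3·3 = 3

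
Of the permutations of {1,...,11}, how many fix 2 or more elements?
Exactly j fixed points: C(11,j)·!(11-j); sum over j ≥ 2 (derangement numbers via !m = (m-1)·(!(m-1) + !(m-2)): !0..!9 = 1, 0, 1, 2, 9, 44, 265, 1854, 14833, 133496). Σ_{j=2}^{11} C(11,j)·!(11-j) = C(11,2)·!9 + C(11,3)·!8 + C(11,4)·!7 + C(11,5)·!6 + C(11,6)·!5 + C(11,7)·!4 + C(11,8)·!3 + C(11,9)·!2 + C(11,10)·!1 + C(11,11)·!0 = 55·133496 + 165·14833 + 330·1854 + 462·265 + 462·44 + 330·9 + 165·2 + 55·1 + 11·0 + 1·1 = 10547659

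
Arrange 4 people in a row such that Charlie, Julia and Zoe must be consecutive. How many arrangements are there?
Treat the 3 as one block: (4-3+1)! × 3! = 2 × 6 = 12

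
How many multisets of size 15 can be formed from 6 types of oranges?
C(15+6-1, 6-1) = C(20, 5) = 15504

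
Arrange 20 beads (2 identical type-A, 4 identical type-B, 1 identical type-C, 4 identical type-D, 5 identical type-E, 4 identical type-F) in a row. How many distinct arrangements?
20! / (2! × 4! × 1! × 4! × 5! × 4!) = 733296564000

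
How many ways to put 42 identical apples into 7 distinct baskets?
C(42+7-1, 7-1) = C(48, 6) = 12271512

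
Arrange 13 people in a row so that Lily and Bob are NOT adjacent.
Total - adjacent = 13! - (13-1)!×2 = 6227020800 - 958003200 = 5269017600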